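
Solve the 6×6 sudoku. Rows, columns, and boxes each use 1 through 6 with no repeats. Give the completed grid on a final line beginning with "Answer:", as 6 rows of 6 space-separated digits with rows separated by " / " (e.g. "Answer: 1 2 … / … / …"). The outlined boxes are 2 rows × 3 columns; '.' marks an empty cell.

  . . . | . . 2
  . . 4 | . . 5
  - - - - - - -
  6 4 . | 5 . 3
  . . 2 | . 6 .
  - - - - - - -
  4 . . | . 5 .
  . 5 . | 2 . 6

Step 1. [r3c3∈{1}] nothing but 1 survives at r3c3. So r3c3=1.
Step 2. [r6c3∈{3}] r6c3's peers cover all but 3 ⇒ r6c3=3.
Step 3. [r6c1∈{1}] r6c1 has the single candidate 1 ⇒ r6c1=1.
Step 4. [r4c2∈{3}] nothing but 3 survives at r4c2 ⇒ r4c2=3.
Step 5. [r5c4∈{1,3}] in row 5, 3 fits only at r5c4. So r5c4=3.
Step 6. [r4c6∈{1,4}] across col 6, 4 lands solely at r4c6 ⇒ r4c6=4.
Step 7. [r1c4∈{1,4,6}] col 4 places 4 nowhere but r1c4 ⇒ r1c4=4.
Step 8. [r5c2∈{2,6}] in row 5, 2 fits only at r5c2 ⇒ r5c2=2.
Step 9. [r1c3∈{5,6}] 5 has one home in col 3: r1c3, so r1c3=5.
Step 10. [r1c2∈{1,6}] row 1 places 6 nowhere but r1c2. So r1c2=6.
Step 11. [r1c5∈{1,3}] across row 1, 1 lands solely at r1c5 ⇒ r1c5=1.
Step 12. [r2c5∈{3}] r2c5 has the single candidate 3 ⇒ r2c5=3.
Step 13. [r5c6∈{1}] r5c6 is down to just 1, so r5c6=1.
Step 14. [r2c2∈{1}] r2c2's peers cover all but 1 ⇒ r2c2=1.
Step 15. [r2c1∈{2}] nothing but 2 survives at r2c1. So r2c1=2.
Step 16. [r1c1∈{3}] nothing but 3 survives at r1c1. So r1c1=3.
Step 17. [r5c3∈{6}] r5c3 is down to just 6, so r5c3=6.
Step 18. [r3c5∈{2}] only 2 remains possible at r3c5 ⇒ r3c5=2.
Step 19. [r2c4∈{6}] nothing but 6 survives at r2c4. So r2c4=6.
Step 20. [r6c5∈{4}] only 4 remains possible at r6c5 ⇒ r6c5=4.
Step 21. [r4c4∈{1}] r4c4's peers cover all but 1. So r4c4=1.
Step 22. [r4c1∈{5}] r4c1's peers cover all but 5, so r4c1=5.

Answer: 3 6 5 4 1 2 / 2 1 4 6 3 5 / 6 4 1 5 2 3 / 5 3 2 1 6 4 / 4 2 6 3 5 1 / 1 5 3 2 4 6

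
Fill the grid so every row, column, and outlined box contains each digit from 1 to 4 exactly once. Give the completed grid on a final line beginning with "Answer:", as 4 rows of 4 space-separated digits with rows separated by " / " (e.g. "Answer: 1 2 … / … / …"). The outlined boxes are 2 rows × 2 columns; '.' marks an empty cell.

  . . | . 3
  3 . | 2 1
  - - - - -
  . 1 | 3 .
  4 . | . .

Step 1. [r3c1∈{2}] r3c1 has the single candidate 2, so r3c1=2.
Step 2. [r1c2∈{2,4}] in row 1, 2 fits only at r1c2, so r1c2=2.
Step 3. [r4c4∈{2}] r4c4 is down to just 2 ⇒ r4c4=2.
Step 4. [r1c1∈{1}] r1c1 has the single candidate 1 ⇒ r1c1=1.
Step 5. [r3c4∈{4}] r3c4 has the single candidate 4, so r3c4=4.
Step 6. [r2c2∈{4}] nothing but 4 survives at r2c2 ⇒ r2c2=4.
Step 7. [r4c3∈{1}] only 1 remains possible at r4c3. So r4c3=1.
Step 8. [r4c2∈{3}] nothing but 3 survives at r4c2, so r4c2=3.
Step 9. [r1c3∈{4}] nothing but 4 survives at r1c3. So r1c3=4.

Answer: 1 2 4 3 / 3 4 2 1 / 2 1 3 4 / 4 3 1 2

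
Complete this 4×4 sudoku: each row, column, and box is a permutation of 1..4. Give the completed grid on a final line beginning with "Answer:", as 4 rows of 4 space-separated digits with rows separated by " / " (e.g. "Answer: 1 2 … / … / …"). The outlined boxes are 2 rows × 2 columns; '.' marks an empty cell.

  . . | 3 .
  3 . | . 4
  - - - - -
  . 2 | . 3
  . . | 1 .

Step 1. [r1c4∈{1,2}] 1 has one home in col 4: r1c4, so r1c4=1.
Step 2. [r4c1∈{4}] r4c1's peers cover all but 4, so r4c1=4.
Step 3. [r2c2∈{1}] only 1 remains possible at r2c2, so r2c2=1.
Step 4. [r1c2∈{4}] r1c2 is down to just 4 ⇒ r1c2=4.
Step 5. [r1c1∈{2}] r1c1's peers cover all but 2, so r1c1=2.
Step 6. [r3c1∈{1}] only 1 remains possible at r3c1 ⇒ r3c1=1.
Step 7. [r3c3∈{4}] nothing but 4 survives at r3c3. So r3c3=4.
Step 8. [r2c3∈{2}] nothing but 2 survives at r2c3. So r2c3=2.
Step 9. [r4c2∈{3}] r4c2's peers cover all but 3 ⇒ r4c2=3.
Step 10. [r4c4∈{2}] r4c4 is down to just 2, so r4c4=2.

Answer: 2 4 3 1 / 3 1 2 4 / 1 2 4 3 / 4 3 1 2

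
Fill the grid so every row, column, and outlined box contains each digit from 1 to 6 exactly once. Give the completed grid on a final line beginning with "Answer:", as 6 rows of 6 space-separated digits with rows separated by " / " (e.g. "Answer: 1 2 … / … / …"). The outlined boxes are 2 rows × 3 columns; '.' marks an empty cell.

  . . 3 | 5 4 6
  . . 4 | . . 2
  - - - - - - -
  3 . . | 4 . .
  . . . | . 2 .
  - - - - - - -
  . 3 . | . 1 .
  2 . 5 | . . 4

Step 1. [r5c3∈{6}] r5c3's peers cover all but 6, so r5c3=6.
Step 2. [r4c3∈{1}] nothing but 1 survives at r4c3. So r4c3=1.
Step 3. [r3c5∈{5,6}] 5 has one home in col 5: r3c5. So r3c5=5.
Step 4. [r4c4∈{3,6}] across box 4, 6 lands solely at r4c4, so r4c4=6.
Step 5. [r1c1∈{1}] r1c1 is down to just 1. So r1c1=1.
Step 6. [r6c4∈{3}] only 3 remains possible at r6c4. So r6c4=3.
Step 7. [r3c2∈{2,6}] 6 has one home in row 3: r3c2. So r3c2=6.
Step 8. [r2c2∈{5}] nothing but 5 survives at r2c2 ⇒ r2c2=5.
Step 9. [r5c1∈{4}] r5c1 has the single candidate 4. So r5c1=4.
Step 10. [r2c4∈{1}] r2c4 has the single candidate 1, so r2c4=1.
Step 11. [r5c4∈{2}] nothing but 2 survives at r5c4 ⇒ r5c4=2.
Step 12. [r3c6∈{1}] r3c6 is down to just 1. So r3c6=1.
Step 13. [r2c1∈{6}] r2c1's peers cover all but 6. So r2c1=6.
Step 14. [r6c5∈{6}] r6c5 has the single candidate 6. So r6c5=6.
Step 15. [r2c5∈{3}] r2c5's peers cover all but 3, so r2c5=3.
Step 16. [r1c2∈{2}] nothing but 2 survives at r1c2 ⇒ r1c2=2.
Step 17. [r3c3∈{2}] only 2 remains possible at r3c3 ⇒ r3c3=2.
Step 18. [r4c6∈{3}] only 3 remains possible at r4c6, so r4c6=3.
Step 19. [r6c2∈{1}] only 1 remains possible at r6c2. So r6c2=1.
Step 20. [r4c1∈{5}] nothing but 5 survives at r4c1, so r4c1=5.
Step 21. [r5c6∈{5}] r5c6 has the single candidate 5. So r5c6=5.
Step 22. [r4c2∈{4}] only 4 remains possible at r4c2 ⇒ r4c2=4.

Answer: 1 2 3 5 4 6 / 6 5 4 1 3 2 / 3 6 2 4 5 1 / 5 4 1 6 2 3 / 4 3 6 2 1 5 / 2 1 5 3 6 4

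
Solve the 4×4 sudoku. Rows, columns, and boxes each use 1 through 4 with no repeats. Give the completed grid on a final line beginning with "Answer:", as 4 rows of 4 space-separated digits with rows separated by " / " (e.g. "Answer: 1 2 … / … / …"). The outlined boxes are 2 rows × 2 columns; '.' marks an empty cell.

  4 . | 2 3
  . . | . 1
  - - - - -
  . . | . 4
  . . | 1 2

Step 1. [r4c1∈{3}] only 3 remains possible at r4c1 ⇒ r4c1=3.
Step 2. [r2c1∈{2}] only 2 remains possible at r2c1 ⇒ r2c1=2.
Step 3. [r3c2∈{1,2}] in row 3, 2 fits only at r3c2 ⇒ r3c2=2.
Step 4. [r3c3∈{3}] r3c3 is down to just 3 ⇒ r3c3=3.
Step 5. [r4c2∈{4}] r4c2's peers cover all but 4, so r4c2=4.
Step 6. [r3c1∈{1}] r3c1's peers cover all but 1. So r3c1=1.
Step 7. [r2c2∈{3}] r2c2 has the single candidate 3, so r2c2=3.
Step 8. [r2c3∈{4}] only 4 remains possible at r2c3 ⇒ r2c3=4.
Step 9. [r1c2∈{1}] only 1 remains possible at r1c2, so r1c2=1.

Answer: 4 1 2 3 / 2 3 4 1 / 1 2 3 4 / 3 4 1 2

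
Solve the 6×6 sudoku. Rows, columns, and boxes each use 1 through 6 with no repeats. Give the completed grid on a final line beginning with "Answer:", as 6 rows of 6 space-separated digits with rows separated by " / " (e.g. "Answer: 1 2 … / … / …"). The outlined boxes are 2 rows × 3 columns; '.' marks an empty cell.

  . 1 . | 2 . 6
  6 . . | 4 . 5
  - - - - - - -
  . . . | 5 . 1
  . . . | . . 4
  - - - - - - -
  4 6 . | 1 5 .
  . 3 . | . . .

Step 1. [r5c3∈{2}] nothing but 2 survives at r5c3, so r5c3=2.
Step 2. [r2c3∈{3}] only 3 remains possible at r2c3, so r2c3=3.
Step 3. [r4c4∈{3,6}] r4c4 is the only open cell in col 4 admitting 3 ⇒ r4c4=3.
Step 4. [r4c2∈{2,5}] 5 has one home in col 2: r4c2 ⇒ r4c2=5.
Step 5. [r1c3∈{4,5}] row 1 places 4 nowhere but r1c3. So r1c3=4.
Step 6. [r6c5∈{2,4,6}] in row 6, 4 fits only at r6c5, so r6c5=4.
Step 7. [r6c3∈{1,5}] 5 has one home in col 3: r6c3 ⇒ r6c3=5.
Step 8. [r3c3∈{6}] r3c3's peers cover all but 6, so r3c3=6.
Step 9. [r3c5∈{2}] r3c5 has the single candidate 2. So r3c5=2.
Step 10. [r4c3∈{1}] only 1 remains possible at r4c3 ⇒ r4c3=1.
Step 11. [r6c6∈{2}] r6c6 is down to just 2, so r6c6=2.
Step 12. [r6c1∈{1}] nothing but 1 survives at r6c1, so r6c1=1.
Step 13. [r4c5∈{6}] r4c5's peers cover all but 6, so r4c5=6.
Step 14. [r5c6∈{3}] r5c6 has the single candidate 3 ⇒ r5c6=3.
Step 15. [r3c1∈{3}] r3c1's peers cover all but 3, so r3c1=3.
Step 16. [r1c1∈{5}] r1c1's peers cover all but 5. So r1c1=5.
Step 17. [r4c1∈{2}] r4c1 has the single candidate 2, so r4c1=2.
Step 18. [r6c4∈{6}] r6c4's peers cover all but 6. So r6c4=6.
Step 19. [r1c5∈{3}] r1c5's peers cover all but 3, so r1c5=3.
Step 20. [r3c2∈{4}] nothing but 4 survives at r3c2, so r3c2=4.
Step 21. [r2c2∈{2}] only 2 remains possible at r2c2 ⇒ r2c2=2.
Step 22. [r2c5∈{1}] nothing but 1 survives at r2c5. So r2c5=1.

Answer: 5 1 4 2 3 6 / 6 2 3 4 1 5 / 3 4 6 5 2 1 / 2 5 1 3 6 4 / 4 6 2 1 5 3 / 1 3 5 6 4 2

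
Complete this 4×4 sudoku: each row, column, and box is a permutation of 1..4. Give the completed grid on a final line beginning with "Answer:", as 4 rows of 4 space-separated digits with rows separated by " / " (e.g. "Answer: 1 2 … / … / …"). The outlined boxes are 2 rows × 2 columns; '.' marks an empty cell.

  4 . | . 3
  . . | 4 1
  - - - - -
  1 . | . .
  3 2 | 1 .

Step 1. [r3c4∈{2,4}] in col 4, 2 fits only at r3c4 ⇒ r3c4=2.
Step 2. [r3c3∈{3}] nothing but 3 survives at r3c3. So r3c3=3.
Step 3. [r2c1∈{2}] only 2 remains possible at r2c1, so r2c1=2.
Step 4. [r3c2∈{4}] only 4 remains possible at r3c2. So r3c2=4.
Step 5. [r1c2∈{1}] only 1 remains possible at r1c2, so r1c2=1.
Step 6. [r4c4∈{4}] nothing but 4 survives at r4c4. So r4c4=4.
Step 7. [r1c3∈{2}] r1c3 has the single candidate 2 ⇒ r1c3=2.
Step 8. [r2c2∈{3}] r2c2 has the single candidate 3. So r2c2=3.

Answer: 4 1 2 3 / 2 3 4 1 / 1 4 3 2 / 3 2 1 4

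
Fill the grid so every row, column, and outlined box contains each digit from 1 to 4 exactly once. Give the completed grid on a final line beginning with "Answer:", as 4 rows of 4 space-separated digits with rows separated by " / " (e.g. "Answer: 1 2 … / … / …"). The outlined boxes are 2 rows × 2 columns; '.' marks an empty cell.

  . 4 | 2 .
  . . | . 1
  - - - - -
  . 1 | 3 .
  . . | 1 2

Step 1. [r4c2∈{3}] only 3 remains possible at r4c2 ⇒ r4c2=3.
Step 2. [r2c1∈{2,3}] across row 2, 3 lands solely at r2c1 ⇒ r2c1=3.
Step 3. [r3c1∈{2,4}] across row 3, 2 lands solely at r3c1 ⇒ r3c1=2.
Step 4. [r3c4∈{4}] r3c4 has the single candidate 4, so r3c4=4.
Step 5. [r1c1∈{1}] only 1 remains possible at r1c1 ⇒ r1c1=1.
Step 6. [r1c4∈{3}] r1c4 is down to just 3 ⇒ r1c4=3.
Step 7. [r2c2∈{2}] r2c2 has the single candidate 2, so r2c2=2.
Step 8. [r2c3∈{4}] r2c3 is down to just 4. So r2c3=4.
Step 9. [r4c1∈{4}] r4c1 has the single candidate 4. So r4c1=4.

Answer: 1 4 2 3 / 3 2 4 1 / 2 1 3 4 / 4 3 1 2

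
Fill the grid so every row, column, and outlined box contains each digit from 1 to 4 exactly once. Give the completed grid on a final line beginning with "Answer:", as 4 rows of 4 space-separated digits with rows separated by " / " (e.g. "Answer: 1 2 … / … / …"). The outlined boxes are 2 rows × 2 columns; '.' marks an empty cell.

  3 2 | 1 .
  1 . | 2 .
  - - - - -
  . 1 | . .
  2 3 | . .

Step 1. [r1c4∈{4}] nothing but 4 survives at r1c4. So r1c4=4.
Step 2. [r3c3∈{3,4}] r3c3 is the only open cell in col 3 admitting 3, so r3c3=3.
Step 3. [r4c4∈{1}] nothing but 1 survives at r4c4 ⇒ r4c4=1.
Step 4. [r2c2∈{4}] r2c2 has the single candidate 4, so r2c2=4.
Step 5. [r3c4∈{2}] nothing but 2 survives at r3c4, so r3c4=2.
Step 6. [r4c3∈{4}] r4c3 is down to just 4, so r4c3=4.
Step 7. [r3c1∈{4}] r3c1 has the single candidate 4. So r3c1=4.
Step 8. [r2c4∈{3}] r2c4 is down to just 3, so r2c4=3.

Answer: 3 2 1 4 / 1 4 2 3 / 4 1 3 2 / 2 3 4 1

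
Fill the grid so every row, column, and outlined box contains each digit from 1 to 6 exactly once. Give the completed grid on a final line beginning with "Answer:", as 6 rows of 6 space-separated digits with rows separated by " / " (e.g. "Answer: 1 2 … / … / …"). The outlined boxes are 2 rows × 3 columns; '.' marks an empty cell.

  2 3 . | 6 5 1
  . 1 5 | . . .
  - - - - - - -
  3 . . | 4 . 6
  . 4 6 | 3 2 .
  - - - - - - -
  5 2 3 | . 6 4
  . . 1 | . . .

Step 1. [r2c1∈{4,6}] across row 2, 6 lands solely at r2c1, so r2c1=6.
Step 2. [r6c4∈{2,5}] col 4 places 5 nowhere but r6c4, so r6c4=5.
Step 3. [r6c6∈{2,3}] in row 6, 2 fits only at r6c6. So r6c6=2.
Step 4. [r6c5∈{3}] only 3 remains possible at r6c5. So r6c5=3.
Step 5. [r2c6∈{3}] nothing but 3 survives at r2c6. So r2c6=3.
Step 6. [r3c3∈{2}] only 2 remains possible at r3c3 ⇒ r3c3=2.
Step 7. [r3c2∈{5}] nothing but 5 survives at r3c2 ⇒ r3c2=5.
Step 8. [r6c2∈{6}] r6c2 is down to just 6, so r6c2=6.
Step 9. [r2c5∈{4}] r2c5 has the single candidate 4. So r2c5=4.
Step 10. [r3c5∈{1}] r3c5 is down to just 1, so r3c5=1.
Step 11. [r6c1∈{4}] r6c1 has the single candidate 4 ⇒ r6c1=4.
Step 12. [r4c1∈{1}] r4c1 is down to just 1. So r4c1=1.
Step 13. [r1c3∈{4}] nothing but 4 survives at r1c3, so r1c3=4.
Step 14. [r5c4∈{1}] nothing but 1 survives at r5c4. So r5c4=1.
Step 15. [r2c4∈{2}] r2c4 has the single candidate 2. So r2c4=2.
Step 16. [r4c6∈{5}] nothing but 5 survives at r4c6 ⇒ r4c6=5.

Answer: 2 3 4 6 5 1 / 6 1 5 2 4 3 / 3 5 2 4 1 6 / 1 4 6 3 2 5 / 5 2 3 1 6 4 / 4 6 1 5 3 2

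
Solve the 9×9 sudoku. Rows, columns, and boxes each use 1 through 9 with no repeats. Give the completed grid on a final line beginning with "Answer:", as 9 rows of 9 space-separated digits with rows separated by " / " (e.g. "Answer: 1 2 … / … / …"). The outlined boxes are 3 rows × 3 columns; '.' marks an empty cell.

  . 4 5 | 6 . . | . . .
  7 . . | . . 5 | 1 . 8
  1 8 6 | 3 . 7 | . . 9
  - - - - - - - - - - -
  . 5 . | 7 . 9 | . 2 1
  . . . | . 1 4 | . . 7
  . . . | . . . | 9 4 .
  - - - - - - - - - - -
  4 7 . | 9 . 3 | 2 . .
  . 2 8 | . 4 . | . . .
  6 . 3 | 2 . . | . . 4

Step 1. [r8c1∈{5,9}] in col 1, 5 fits only at r8c1 ⇒ r8c1=5.
Step 2. [r8c8∈{1,3,6,7,9}] row 8 places 9 nowhere but r8c8 ⇒ r8c8=9.
Step 3. [r8c7∈{3,6,7}] across row 8, 7 lands solely at r8c7 ⇒ r8c7=7.
Step 4. [r1c7∈{3}] only 3 remains possible at r1c7. So r1c7=3.
Step 5. [r5c8∈{3,5,6,8}] col 8 places 3 nowhere but r5c8 ⇒ r5c8=3.
Step 6. [r1c6∈{1,2,8}] row 1 places 1 nowhere but r1c6. So r1c6=1.
Step 7. [r1c5∈{2,8,9}] across row 1, 8 lands solely at r1c5, so r1c5=8.
Step 8. [r7c8∈{1,5,6,8}] row 7 places 8 nowhere but r7c8, so r7c8=8.
Step 9. [r6c6∈{2,6,8}] across col 6, 2 lands solely at r6c6 ⇒ r6c6=2.
Step 10. [r9c7∈{5}] only 5 remains possible at r9c7 ⇒ r9c7=5.
Step 11. [r1c1∈{2,9}] 9 has one home in row 1: r1c1, so r1c1=9.
Step 12. [r5c4∈{5,8}] row 5 places 5 nowhere but r5c4. So r5c4=5.
Step 13. [r7c9∈{6}] r7c9 has the single candidate 6, so r7c9=6.
Step 14. [r5c1∈{2,8}] across col 1, 2 lands solely at r5c1 ⇒ r5c1=2.
Step 15. [r7c3∈{1}] nothing but 1 survives at r7c3 ⇒ r7c3=1.
Step 16. [r6c2∈{1,3,6}] r6c2 is the only open cell in row 6 admitting 1 ⇒ r6c2=1.
Step 17. [r5c2∈{6,9}] across col 2, 6 lands solely at r5c2. So r5c2=6.
Step 18. [r6c5∈{3,6}] across row 6, 6 lands solely at r6c5, so r6c5=6.
Step 19. [r6c1∈{3,8}] row 6 places 3 nowhere but r6c1, so r6c1=3.
Step 20. [r2c5∈{2,9}] 9 has one home in row 2: r2c5 ⇒ r2c5=9.
Step 21. [r5c7∈{8}] r5c7 is down to just 8 ⇒ r5c7=8.
Step 22. [r6c4∈{8}] r6c4 is down to just 8. So r6c4=8.
Step 23. [r1c9∈{2}] r1c9 is down to just 2 ⇒ r1c9=2.
Step 24. [r7c5∈{5}] r7c5's peers cover all but 5 ⇒ r7c5=5.
Step 25. [r6c3∈{7}] r6c3's peers cover all but 7. So r6c3=7.
Step 26. [r6c9∈{5}] r6c9's peers cover all but 5. So r6c9=5.
Step 27. [r2c4∈{4}] nothing but 4 survives at r2c4 ⇒ r2c4=4.
Step 28. [r1c8∈{7}] only 7 remains possible at r1c8, so r1c8=7.
Step 29. [r2c8∈{6}] r2c8 is down to just 6, so r2c8=6.
Step 30. [r3c7∈{4}] r3c7 has the single candidate 4. So r3c7=4.
Step 31. [r8c4∈{1}] r8c4's peers cover all but 1, so r8c4=1.
Step 32. [r2c3∈{2}] only 2 remains possible at r2c3. So r2c3=2.
Step 33. [r8c9∈{3}] only 3 remains possible at r8c9. So r8c9=3.
Step 34. [r4c3∈{4}] r4c3 has the single candidate 4, so r4c3=4.
Step 35. [r3c5∈{2}] nothing but 2 survives at r3c5. So r3c5=2.
Step 36. [r4c5∈{3}] r4c5 is down to just 3. So r4c5=3.
Step 37. [r9c5∈{7}] r9c5 is down to just 7 ⇒ r9c5=7.
Step 38. [r2c2∈{3}] nothing but 3 survives at r2c2. So r2c2=3.
Step 39. [r5c3∈{9}] r5c3's peers cover all but 9 ⇒ r5c3=9.
Step 40. [r4c1∈{8}] only 8 remains possible at r4c1 ⇒ r4c1=8.
Step 41. [r4c7∈{6}] r4c7 has the single candidate 6. So r4c7=6.
Step 42. [r9c2∈{9}] r9c2 is down to just 9, so r9c2=9.
Step 43. [r9c6∈{8}] r9c6 has the single candidate 8 ⇒ r9c6=8.
Step 44. [r3c8∈{5}] only 5 remains possible at r3c8 ⇒ r3c8=5.
Step 45. [r8c6∈{6}] r8c6's peers cover all but 6. So r8c6=6.
Step 46. [r9c8∈{1}] only 1 remains possible at r9c8, so r9c8=1.

Answer: 9 4 5 6 8 1 3 7 2 / 7 3 2 4 9 5 1 6 8 / 1 8 6 3 2 7 4 5 9 / 8 5 4 7 3 9 6 2 1 / 2 6 9 5 1 4 8 3 7 / 3 1 7 8 6 2 9 4 5 / 4 7 1 9 5 3 2 8 6 / 5 2 8 1 4 6 7 9 3 / 6 9 3 2 7 8 5 1 4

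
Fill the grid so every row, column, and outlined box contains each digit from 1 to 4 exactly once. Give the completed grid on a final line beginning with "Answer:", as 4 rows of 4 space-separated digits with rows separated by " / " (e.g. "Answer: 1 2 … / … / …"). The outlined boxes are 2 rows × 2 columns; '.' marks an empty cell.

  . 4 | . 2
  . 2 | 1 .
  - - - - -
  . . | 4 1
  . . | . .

Step 1. [r4c4∈{3}] r4c4 is down to just 3 ⇒ r4c4=3.
Step 2. [r4c1∈{1,2,4}] row 4 places 4 nowhere but r4c1 ⇒ r4c1=4.
Step 3. [r2c1∈{3}] only 3 remains possible at r2c1, so r2c1=3.
Step 4. [r1c1∈{1}] r1c1 has the single candidate 1 ⇒ r1c1=1.
Step 5. [r3c1∈{2}] only 2 remains possible at r3c1, so r3c1=2.
Step 6. [r4c3∈{2}] r4c3's peers cover all but 2, so r4c3=2.
Step 7. [r2c4∈{4}] r2c4's peers cover all but 4, so r2c4=4.
Step 8. [r1c3∈{3}] r1c3 is down to just 3. So r1c3=3.
Step 9. [r4c2∈{1}] nothing but 1 survives at r4c2. So r4c2=1.
Step 10. [r3c2∈{3}] only 3 remains possible at r3c2, so r3c2=3.

Answer: 1 4 3 2 / 3 2 1 4 / 2 3 4 1 / 4 1 2 3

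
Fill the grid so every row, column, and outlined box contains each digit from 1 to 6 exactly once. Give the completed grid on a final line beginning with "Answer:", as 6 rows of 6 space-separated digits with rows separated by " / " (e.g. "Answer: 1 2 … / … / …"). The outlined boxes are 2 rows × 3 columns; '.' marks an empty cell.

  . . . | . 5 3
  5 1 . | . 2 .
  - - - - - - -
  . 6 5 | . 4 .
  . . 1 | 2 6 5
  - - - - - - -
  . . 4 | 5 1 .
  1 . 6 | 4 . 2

Step 1. [r1c1∈{2,4,6}] col 1 places 6 nowhere but r1c1. So r1c1=6.
Step 2. [r4c1∈{3,4}] col 1 places 4 nowhere but r4c1, so r4c1=4.
Step 3. [r4c2∈{3}] nothing but 3 survives at r4c2. So r4c2=3.
Step 4. [r5c2∈{2}] r5c2 has the single candidate 2. So r5c2=2.
Step 5. [r1c4∈{1}] nothing but 1 survives at r1c4 ⇒ r1c4=1.
Step 6. [r5c6∈{6}] r5c6 has the single candidate 6, so r5c6=6.
Step 7. [r2c4∈{6}] nothing but 6 survives at r2c4. So r2c4=6.
Step 8. [r5c1∈{3}] r5c1 is down to just 3, so r5c1=3.
Step 9. [r1c2∈{4}] r1c2 is down to just 4, so r1c2=4.
Step 10. [r2c3∈{3}] r2c3 is down to just 3, so r2c3=3.
Step 11. [r3c4∈{3}] r3c4's peers cover all but 3. So r3c4=3.
Step 12. [r3c1∈{2}] nothing but 2 survives at r3c1 ⇒ r3c1=2.
Step 13. [r6c2∈{5}] nothing but 5 survives at r6c2, so r6c2=5.
Step 14. [r1c3∈{2}] r1c3's peers cover all but 2, so r1c3=2.
Step 15. [r3c6∈{1}] nothing but 1 survives at r3c6, so r3c6=1.
Step 16. [r2c6∈{4}] r2c6's peers cover all but 4, so r2c6=4.
Step 17. [r6c5∈{3}] r6c5 has the single candidate 3, so r6c5=3.

Answer: 6 4 2 1 5 3 / 5 1 3 6 2 4 / 2 6 5 3 4 1 / 4 3 1 2 6 5 / 3 2 4 5 1 6 / 1 5 6 4 3 2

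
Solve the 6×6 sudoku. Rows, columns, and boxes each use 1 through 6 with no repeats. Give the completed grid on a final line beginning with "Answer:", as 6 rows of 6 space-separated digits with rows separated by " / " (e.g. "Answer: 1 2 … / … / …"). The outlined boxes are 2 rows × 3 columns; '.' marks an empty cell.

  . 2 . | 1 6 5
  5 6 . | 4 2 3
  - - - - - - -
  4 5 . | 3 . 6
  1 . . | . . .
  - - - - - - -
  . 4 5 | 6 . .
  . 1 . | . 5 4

Step 1. [r6c4∈{2}] only 2 remains possible at r6c4. So r6c4=2.
Step 2. [r1c1∈{3}] r1c1's peers cover all but 3, so r1c1=3.
Step 3. [r4c3∈{2,3,6}] row 4 places 6 nowhere but r4c3, so r4c3=6.
Step 4. [r5c5∈{1,3}] 3 has one home in row 5: r5c5, so r5c5=3.
Step 5. [r6c3∈{3}] r6c3's peers cover all but 3, so r6c3=3.
Step 6. [r4c4∈{5}] nothing but 5 survives at r4c4, so r4c4=5.
Step 7. [r4c6∈{2}] only 2 remains possible at r4c6. So r4c6=2.
Step 8. [r4c5∈{4}] r4c5 has the single candidate 4 ⇒ r4c5=4.
Step 9. [r6c1∈{6}] r6c1's peers cover all but 6 ⇒ r6c1=6.
Step 10. [r4c2∈{3}] r4c2 has the single candidate 3. So r4c2=3.
Step 11. [r5c1∈{2}] only 2 remains possible at r5c1. So r5c1=2.
Step 12. [r2c3∈{1}] r2c3 is down to just 1, so r2c3=1.
Step 13. [r5c6∈{1}] r5c6's peers cover all but 1. So r5c6=1.
Step 14. [r3c5∈{1}] nothing but 1 survives at r3c5 ⇒ r3c5=1.
Step 15. [r1c3∈{4}] nothing but 4 survives at r1c3, so r1c3=4.
Step 16. [r3c3∈{2}] r3c3 is down to just 2. So r3c3=2.

Answer: 3 2 4 1 6 5 / 5 6 1 4 2 3 / 4 5 2 3 1 6 / 1 3 6 5 4 2 / 2 4 5 6 3 1 / 6 1 3 2 5 4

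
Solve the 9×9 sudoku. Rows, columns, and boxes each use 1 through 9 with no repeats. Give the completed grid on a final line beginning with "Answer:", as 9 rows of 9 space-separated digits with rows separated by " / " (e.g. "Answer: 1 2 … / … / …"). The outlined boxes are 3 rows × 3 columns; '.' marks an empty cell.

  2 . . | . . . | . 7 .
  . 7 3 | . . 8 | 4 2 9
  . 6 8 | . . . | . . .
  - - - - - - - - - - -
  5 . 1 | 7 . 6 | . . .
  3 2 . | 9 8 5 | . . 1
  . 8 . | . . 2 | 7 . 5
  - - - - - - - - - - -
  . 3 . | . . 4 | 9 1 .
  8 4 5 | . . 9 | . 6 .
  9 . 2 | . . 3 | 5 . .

Step 1. [r1c6∈{1}] r1c6 is down to just 1 ⇒ r1c6=1.
Step 2. [r3c9∈{3}] r3c9 is down to just 3 ⇒ r3c9=3.
Step 3. [r5c8∈{4}] r5c8 is down to just 4, so r5c8=4.
Step 4. [r4c5∈{3,4}] across row 4, 4 lands solely at r4c5, so r4c5=4.
Step 5. [r7c1∈{6,7}] 7 has one home in col 1: r7c1, so r7c1=7.
Step 6. [r3c5∈{2,5,7,9}] 9 has one home in row 3: r3c5. So r3c5=9.
Step 7. [r3c4∈{2,4,5}] 2 has one home in row 3: r3c4 ⇒ r3c4=2.
Step 8. [r8c4∈{1}] r8c4 is down to just 1 ⇒ r8c4=1.
Step 9. [r9c8∈{8}] r9c8 has the single candidate 8, so r9c8=8.
Step 10. [r9c4∈{6}] nothing but 6 survives at r9c4 ⇒ r9c4=6.
Step 11. [r2c4∈{5}] r2c4 is down to just 5 ⇒ r2c4=5.
Step 12. [r7c9∈{2}] only 2 remains possible at r7c9. So r7c9=2.
Step 13. [r6c1∈{4,6}] in col 1, 6 fits only at r6c1 ⇒ r6c1=6.
Step 14. [r6c4∈{3}] r6c4's peers cover all but 3. So r6c4=3.
Step 15. [r4c2∈{9}] r4c2's peers cover all but 9, so r4c2=9.
Step 16. [r1c9∈{6,8}] in col 9, 6 fits only at r1c9, so r1c9=6.
Step 17. [r3c1∈{1,4}] row 3 places 4 nowhere but r3c1, so r3c1=4.
Step 18. [r9c5∈{7}] r9c5's peers cover all but 7 ⇒ r9c5=7.
Step 19. [r4c7∈{2,3,8}] r4c7 is the only open cell in row 4 admitting 2. So r4c7=2.
Step 20. [r4c9∈{8}] r4c9 is down to just 8, so r4c9=8.
Step 21. [r8c9∈{7}] r8c9 is down to just 7. So r8c9=7.
Step 22. [r1c3∈{9}] r1c3 is down to just 9. So r1c3=9.
Step 23. [r3c8∈{5}] nothing but 5 survives at r3c8, so r3c8=5.
Step 24. [r8c5∈{2}] only 2 remains possible at r8c5 ⇒ r8c5=2.
Step 25. [r2c1∈{1}] r2c1 has the single candidate 1, so r2c1=1.
Step 26. [r1c2∈{5}] only 5 remains possible at r1c2 ⇒ r1c2=5.
Step 27. [r3c7∈{1}] only 1 remains possible at r3c7 ⇒ r3c7=1.
Step 28. [r1c7∈{8}] only 8 remains possible at r1c7 ⇒ r1c7=8.
Step 29. [r2c5∈{6}] nothing but 6 survives at r2c5. So r2c5=6.
Step 30. [r7c5∈{5}] nothing but 5 survives at r7c5, so r7c5=5.
Step 31. [r8c7∈{3}] nothing but 3 survives at r8c7, so r8c7=3.
Step 32. [r1c5∈{3}] r1c5's peers cover all but 3, so r1c5=3.
Step 33. [r6c3∈{4}] r6c3's peers cover all but 4, so r6c3=4.
Step 34. [r5c7∈{6}] r5c7's peers cover all but 6. So r5c7=6.
Step 35. [r7c4∈{8}] r7c4's peers cover all but 8 ⇒ r7c4=8.
Step 36. [r6c8∈{9}] r6c8's peers cover all but 9, so r6c8=9.
Step 37. [r5c3∈{7}] r5c3 has the single candidate 7, so r5c3=7.
Step 38. [r7c3∈{6}] r7c3 is down to just 6. So r7c3=6.
Step 39. [r9c9∈{4}] r9c9's peers cover all but 4, so r9c9=4.
Step 40. [r4c8∈{3}] only 3 remains possible at r4c8, so r4c8=3.
Step 41. [r9c2∈{1}] r9c2's peers cover all but 1, so r9c2=1.
Step 42. [r3c6∈{7}] r3c6's peers cover all but 7, so r3c6=7.
Step 43. [r6c5∈{1}] nothing but 1 survives at r6c5, so r6c5=1.
Step 44. [r1c4∈{4}] only 4 remains possible at r1c4, so r1c4=4.

Answer: 2 5 9 4 3 1 8 7 6 / 1 7 3 5 6 8 4 2 9 / 4 6 8 2 9 7 1 5 3 / 5 9 1 7 4 6 2 3 8 / 3 2 7 9 8 5 6 4 1 / 6 8 4 3 1 2 7 9 5 / 7 3 6 8 5 4 9 1 2 / 8 4 5 1 2 9 3 6 7 / 9 1 2 6 7 3 5 8 4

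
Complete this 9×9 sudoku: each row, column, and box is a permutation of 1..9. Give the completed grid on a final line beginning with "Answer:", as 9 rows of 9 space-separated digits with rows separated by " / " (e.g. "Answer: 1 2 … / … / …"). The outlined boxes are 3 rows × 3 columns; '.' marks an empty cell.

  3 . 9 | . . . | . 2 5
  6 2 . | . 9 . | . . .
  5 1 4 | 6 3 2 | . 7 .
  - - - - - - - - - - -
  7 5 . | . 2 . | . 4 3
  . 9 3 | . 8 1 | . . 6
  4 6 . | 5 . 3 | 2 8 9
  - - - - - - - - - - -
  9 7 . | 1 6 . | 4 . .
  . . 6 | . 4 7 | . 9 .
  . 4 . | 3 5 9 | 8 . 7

Step 1. [r8c1∈{1,2,8}] col 1 places 8 nowhere but r8c1, so r8c1=8.
Step 2. [r4c7∈{1}] nothing but 1 survives at r4c7 ⇒ r4c7=1.
Step 3. [r2c9∈{1,4,8}] 4 has one home in col 9: r2c9. So r2c9=4.
Step 4. [r1c2∈{8}] only 8 remains possible at r1c2 ⇒ r1c2=8.
Step 5. [r7c8∈{3,5}] r7c8 is the only open cell in row 7 admitting 3. So r7c8=3.
Step 6. [r9c1∈{1,2}] 1 has one home in col 1: r9c1. So r9c1=1.
Step 7. [r7c9∈{2}] r7c9 has the single candidate 2, so r7c9=2.
Step 8. [r5c4∈{4,7}] 4 has one home in row 5: r5c4 ⇒ r5c4=4.
Step 9. [r1c4∈{7}] r1c4 has the single candidate 7 ⇒ r1c4=7.
Step 10. [r8c7∈{5}] only 5 remains possible at r8c7, so r8c7=5.
Step 11. [r7c6∈{8}] nothing but 8 survives at r7c6. So r7c6=8.
Step 12. [r5c1∈{2}] only 2 remains possible at r5c1, so r5c1=2.
Step 13. [r2c3∈{7}] only 7 remains possible at r2c3. So r2c3=7.
Step 14. [r2c8∈{1}] r2c8 is down to just 1, so r2c8=1.
Step 15. [r9c3∈{2}] only 2 remains possible at r9c3, so r9c3=2.
Step 16. [r3c7∈{9}] only 9 remains possible at r3c7 ⇒ r3c7=9.
Step 17. [r5c8∈{5}] r5c8's peers cover all but 5, so r5c8=5.
Step 18. [r2c6∈{5}] r2c6's peers cover all but 5 ⇒ r2c6=5.
Step 19. [r5c7∈{7}] r5c7 has the single candidate 7, so r5c7=7.
Step 20. [r1c7∈{6}] nothing but 6 survives at r1c7, so r1c7=6.
Step 21. [r3c9∈{8}] only 8 remains possible at r3c9 ⇒ r3c9=8.
Step 22. [r4c4∈{9}] only 9 remains possible at r4c4 ⇒ r4c4=9.
Step 23. [r9c8∈{6}] only 6 remains possible at r9c8 ⇒ r9c8=6.
Step 24. [r1c6∈{4}] nothing but 4 survives at r1c6. So r1c6=4.
Step 25. [r8c4∈{2}] r8c4's peers cover all but 2 ⇒ r8c4=2.
Step 26. [r7c3∈{5}] r7c3 is down to just 5 ⇒ r7c3=5.
Step 27. [r4c3∈{8}] nothing but 8 survives at r4c3 ⇒ r4c3=8.
Step 28. [r6c3∈{1}] r6c3 has the single candidate 1, so r6c3=1.
Step 29. [r1c5∈{1}] r1c5 has the single candidate 1. So r1c5=1.
Step 30. [r6c5∈{7}] r6c5 is down to just 7. So r6c5=7.
Step 31. [r2c7∈{3}] r2c7 has the single candidate 3. So r2c7=3.
Step 32. [r2c4∈{8}] nothing but 8 survives at r2c4, so r2c4=8.
Step 33. [r8c2∈{3}] r8c2's peers cover all but 3 ⇒ r8c2=3.
Step 34. [r8c9∈{1}] r8c9 has the single candidate 1. So r8c9=1.
Step 35. [r4c6∈{6}] r4c6 has the single candidate 6. So r4c6=6.

Answer: 3 8 9 7 1 4 6 2 5 / 6 2 7 8 9 5 3 1 4 / 5 1 4 6 3 2 9 7 8 / 7 5 8 9 2 6 1 4 3 / 2 9 3 4 8 1 7 5 6 / 4 6 1 5 7 3 2 8 9 / 9 7 5 1 6 8 4 3 2 / 8 3 6 2 4 7 5 9 1 / 1 4 2 3 5 9 8 6 7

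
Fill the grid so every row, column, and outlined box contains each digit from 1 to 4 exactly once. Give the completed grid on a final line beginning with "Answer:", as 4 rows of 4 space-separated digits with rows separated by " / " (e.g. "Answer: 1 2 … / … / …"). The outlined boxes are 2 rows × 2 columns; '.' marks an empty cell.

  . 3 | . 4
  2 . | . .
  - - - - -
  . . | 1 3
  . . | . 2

Step 1. [r2c2∈{1,4}] in row 2, 4 fits only at r2c2 ⇒ r2c2=4.
Step 2. [r4c1∈{1,3,4}] 3 has one home in row 4: r4c1 ⇒ r4c1=3.
Step 3. [r2c3∈{3}] only 3 remains possible at r2c3, so r2c3=3.
Step 4. [r2c4∈{1}] only 1 remains possible at r2c4, so r2c4=1.
Step 5. [r3c1∈{4}] r3c1 is down to just 4, so r3c1=4.
Step 6. [r1c3∈{2}] only 2 remains possible at r1c3. So r1c3=2.
Step 7. [r4c3∈{4}] r4c3's peers cover all but 4, so r4c3=4.
Step 8. [r3c2∈{2}] r3c2's peers cover all but 2 ⇒ r3c2=2.
Step 9. [r1c1∈{1}] only 1 remains possible at r1c1. So r1c1=1.
Step 10. [r4c2∈{1}] r4c2's peers cover all but 1 ⇒ r4c2=1.

Answer: 1 3 2 4 / 2 4 3 1 / 4 2 1 3 / 3 1 4 2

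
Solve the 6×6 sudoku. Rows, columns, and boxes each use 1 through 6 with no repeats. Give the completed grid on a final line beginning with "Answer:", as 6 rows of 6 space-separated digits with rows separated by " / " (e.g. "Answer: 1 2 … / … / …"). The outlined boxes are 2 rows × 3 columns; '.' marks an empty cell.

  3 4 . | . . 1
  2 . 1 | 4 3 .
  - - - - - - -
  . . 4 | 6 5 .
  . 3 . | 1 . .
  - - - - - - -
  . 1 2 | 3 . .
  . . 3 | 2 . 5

Step 1. [r6c2∈{6}] only 6 remains possible at r6c2 ⇒ r6c2=6.
Step 2. [r1c3∈{5,6}] 6 has one home in box 1: r1c3, so r1c3=6.
Step 3. [r6c1∈{4}] only 4 remains possible at r6c1 ⇒ r6c1=4.
Step 4. [r5c5∈{4,6}] in col 5, 6 fits only at r5c5, so r5c5=6.
Step 5. [r4c5∈{2,4}] 4 has one home in col 5: r4c5, so r4c5=4.
Step 6. [r3c6∈{2,3}] r3c6 is the only open cell in row 3 admitting 3. So r3c6=3.
Step 7. [r4c1∈{5,6}] 6 has one home in row 4: r4c1, so r4c1=6.
Step 8. [r6c5∈{1}] r6c5 is down to just 1 ⇒ r6c5=1.
Step 9. [r5c1∈{5}] r5c1 is down to just 5. So r5c1=5.
Step 10. [r3c2∈{2}] r3c2's peers cover all but 2, so r3c2=2.
Step 11. [r1c4∈{5}] r1c4's peers cover all but 5 ⇒ r1c4=5.
Step 12. [r2c6∈{6}] nothing but 6 survives at r2c6. So r2c6=6.
Step 13. [r4c6∈{2}] only 2 remains possible at r4c6. So r4c6=2.
Step 14. [r1c5∈{2}] r1c5's peers cover all but 2, so r1c5=2.
Step 15. [r5c6∈{4}] r5c6 has the single candidate 4 ⇒ r5c6=4.
Step 16. [r4c3∈{5}] only 5 remains possible at r4c3 ⇒ r4c3=5.
Step 17. [r3c1∈{1}] r3c1's peers cover all but 1 ⇒ r3c1=1.
Step 18. [r2c2∈{5}] r2c2 is down to just 5 ⇒ r2c2=5.

Answer: 3 4 6 5 2 1 / 2 5 1 4 3 6 / 1 2 4 6 5 3 / 6 3 5 1 4 2 / 5 1 2 3 6 4 / 4 6 3 2 1 5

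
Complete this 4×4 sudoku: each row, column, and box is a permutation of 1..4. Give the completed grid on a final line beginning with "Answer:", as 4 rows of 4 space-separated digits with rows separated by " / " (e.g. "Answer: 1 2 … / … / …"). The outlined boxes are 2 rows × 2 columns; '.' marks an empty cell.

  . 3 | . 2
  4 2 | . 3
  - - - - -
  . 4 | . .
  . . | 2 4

Step 1. [r1c1∈{1}] r1c1 is down to just 1 ⇒ r1c1=1.
Step 2. [r3c3∈{1,3}] r3c3 is the only open cell in col 3 admitting 3 ⇒ r3c3=3.
Step 3. [r4c1∈{3}] r4c1 has the single candidate 3 ⇒ r4c1=3.
Step 4. [r3c4∈{1}] nothing but 1 survives at r3c4 ⇒ r3c4=1.
Step 5. [r4c2∈{1}] r4c2 has the single candidate 1 ⇒ r4c2=1.
Step 6. [r1c3∈{4}] r1c3 is down to just 4. So r1c3=4.
Step 7. [r2c3∈{1}] r2c3's peers cover all but 1. So r2c3=1.
Step 8. [r3c1∈{2}] r3c1's peers cover all but 2 ⇒ r3c1=2.

Answer: 1 3 4 2 / 4 2 1 3 / 2 4 3 1 / 3 1 2 4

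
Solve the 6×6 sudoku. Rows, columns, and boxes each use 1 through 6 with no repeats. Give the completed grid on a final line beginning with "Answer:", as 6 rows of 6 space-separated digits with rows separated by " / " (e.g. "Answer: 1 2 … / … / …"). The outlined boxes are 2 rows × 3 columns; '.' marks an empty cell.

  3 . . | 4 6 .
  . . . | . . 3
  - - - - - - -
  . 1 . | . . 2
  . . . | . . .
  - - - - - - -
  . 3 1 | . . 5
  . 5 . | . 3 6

Step 1. [r2c1∈{1,2,4,5,6}] r2c1 is the only open cell in col 1 admitting 1 ⇒ r2c1=1.
Step 2. [r4c6∈{1,4}] col 6 places 4 nowhere but r4c6, so r4c6=4.
Step 3. [r3c5∈{5}] r3c5 is down to just 5. So r3c5=5.
Step 4. [r1c2∈{2}] r1c2's peers cover all but 2 ⇒ r1c2=2.
Step 5. [r4c2∈{6}] only 6 remains possible at r4c2, so r4c2=6.
Step 6. [r5c4∈{2}] r5c4 has the single candidate 2, so r5c4=2.
Step 7. [r3c1∈{4}] r3c1 is down to just 4 ⇒ r3c1=4.
Step 8. [r2c3∈{4,5,6}] across row 2, 6 lands solely at r2c3 ⇒ r2c3=6.
Step 9. [r3c3∈{3}] nothing but 3 survives at r3c3. So r3c3=3.
Step 10. [r6c1∈{2}] r6c1's peers cover all but 2. So r6c1=2.
Step 11. [r4c1∈{5}] only 5 remains possible at r4c1 ⇒ r4c1=5.
Step 12. [r4c5∈{1}] r4c5 is down to just 1 ⇒ r4c5=1.
Step 13. [r2c2∈{4}] r2c2 has the single candidate 4, so r2c2=4.
Step 14. [r3c4∈{6}] r3c4 is down to just 6. So r3c4=6.
Step 15. [r4c3∈{2}] r4c3's peers cover all but 2. So r4c3=2.
Step 16. [r4c4∈{3}] nothing but 3 survives at r4c4, so r4c4=3.
Step 17. [r1c6∈{1}] r1c6 has the single candidate 1, so r1c6=1.
Step 18. [r2c5∈{2}] r2c5 is down to just 2. So r2c5=2.
Step 19. [r5c5∈{4}] r5c5 has the single candidate 4. So r5c5=4.
Step 20. [r6c3∈{4}] nothing but 4 survives at r6c3 ⇒ r6c3=4.
Step 21. [r5c1∈{6}] nothing but 6 survives at r5c1, so r5c1=6.
Step 22. [r6c4∈{1}] r6c4 is down to just 1 ⇒ r6c4=1.
Step 23. [r1c3∈{5}] r1c3's peers cover all but 5, so r1c3=5.
Step 24. [r2c4∈{5}] r2c4's peers cover all but 5, so r2c4=5.

Answer: 3 2 5 4 6 1 / 1 4 6 5 2 3 / 4 1 3 6 5 2 / 5 6 2 3 1 4 / 6 3 1 2 4 5 / 2 5 4 1 3 6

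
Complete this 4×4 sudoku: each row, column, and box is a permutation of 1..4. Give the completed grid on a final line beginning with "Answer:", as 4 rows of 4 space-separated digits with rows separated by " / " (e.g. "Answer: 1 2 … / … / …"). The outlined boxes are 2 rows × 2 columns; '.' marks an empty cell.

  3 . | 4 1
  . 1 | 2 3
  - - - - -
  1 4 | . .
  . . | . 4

Step 1. [r4c2∈{2,3}] across col 2, 3 lands solely at r4c2 ⇒ r4c2=3.
Step 2. [r4c3∈{1}] r4c3 is down to just 1, so r4c3=1.
Step 3. [r2c1∈{4}] r2c1 is down to just 4 ⇒ r2c1=4.
Step 4. [r3c3∈{3}] r3c3's peers cover all but 3 ⇒ r3c3=3.
Step 5. [r4c1∈{2}] r4c1 is down to just 2 ⇒ r4c1=2.
Step 6. [r3c4∈{2}] r3c4 has the single candidate 2, so r3c4=2.
Step 7. [r1c2∈{2}] r1c2's peers cover all but 2. So r1c2=2.

Answer: 3 2 4 1 / 4 1 2 3 / 1 4 3 2 / 2 3 1 4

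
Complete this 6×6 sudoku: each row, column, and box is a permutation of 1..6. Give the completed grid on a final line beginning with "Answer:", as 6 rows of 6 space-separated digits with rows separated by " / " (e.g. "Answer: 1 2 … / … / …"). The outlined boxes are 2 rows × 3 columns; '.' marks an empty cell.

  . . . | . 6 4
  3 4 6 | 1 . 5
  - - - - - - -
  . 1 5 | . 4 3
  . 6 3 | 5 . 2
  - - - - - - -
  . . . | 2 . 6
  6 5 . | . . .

Step 1. [r6c3∈{1,2,4}] r6c3 is the only open cell in row 6 admitting 2. So r6c3=2.
Step 2. [r5c3∈{1,4}] across col 3, 4 lands solely at r5c3, so r5c3=4.
Step 3. [r5c1∈{1}] r5c1 is down to just 1 ⇒ r5c1=1.
Step 4. [r5c5∈{3,5}] r5c5 is the only open cell in row 5 admitting 5. So r5c5=5.
Step 5. [r6c5∈{1,3}] col 5 places 3 nowhere but r6c5 ⇒ r6c5=3.
Step 6. [r1c2∈{2}] only 2 remains possible at r1c2, so r1c2=2.
Step 7. [r6c6∈{1}] nothing but 1 survives at r6c6. So r6c6=1.
Step 8. [r1c3∈{1}] r1c3's peers cover all but 1, so r1c3=1.
Step 9. [r4c1∈{4}] r4c1 is down to just 4, so r4c1=4.
Step 10. [r3c4∈{6}] nothing but 6 survives at r3c4 ⇒ r3c4=6.
Step 11. [r1c4∈{3}] only 3 remains possible at r1c4, so r1c4=3.
Step 12. [r1c1∈{5}] r1c1 is down to just 5, so r1c1=5.
Step 13. [r2c5∈{2}] nothing but 2 survives at r2c5, so r2c5=2.
Step 14. [r5c2∈{3}] r5c2 is down to just 3 ⇒ r5c2=3.
Step 15. [r4c5∈{1}] nothing but 1 survives at r4c5, so r4c5=1.
Step 16. [r6c4∈{4}] only 4 remains possible at r6c4 ⇒ r6c4=4.
Step 17. [r3c1∈{2}] r3c1's peers cover all but 2. So r3c1=2.

Answer: 5 2 1 3 6 4 / 3 4 6 1 2 5 / 2 1 5 6 4 3 / 4 6 3 5 1 2 / 1 3 4 2 5 6 / 6 5 2 4 3 1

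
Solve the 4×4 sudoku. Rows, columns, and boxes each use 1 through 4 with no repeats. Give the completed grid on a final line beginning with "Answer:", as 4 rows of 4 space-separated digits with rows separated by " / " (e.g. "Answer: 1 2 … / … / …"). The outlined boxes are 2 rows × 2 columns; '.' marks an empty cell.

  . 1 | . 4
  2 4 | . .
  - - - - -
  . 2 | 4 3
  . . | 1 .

Step 1. [r1c1∈{3}] r1c1's peers cover all but 3 ⇒ r1c1=3.
Step 2. [r4c2∈{3}] nothing but 3 survives at r4c2 ⇒ r4c2=3.
Step 3. [r4c4∈{2}] only 2 remains possible at r4c4. So r4c4=2.
Step 4. [r3c1∈{1}] r3c1's peers cover all but 1. So r3c1=1.
Step 5. [r2c4∈{1}] r2c4 has the single candidate 1 ⇒ r2c4=1.
Step 6. [r1c3∈{2}] nothing but 2 survives at r1c3. So r1c3=2.
Step 7. [r2c3∈{3}] nothing but 3 survives at r2c3, so r2c3=3.
Step 8. [r4c1∈{4}] r4c1's peers cover all but 4, so r4c1=4.

Answer: 3 1 2 4 / 2 4 3 1 / 1 2 4 3 / 4 3 1 2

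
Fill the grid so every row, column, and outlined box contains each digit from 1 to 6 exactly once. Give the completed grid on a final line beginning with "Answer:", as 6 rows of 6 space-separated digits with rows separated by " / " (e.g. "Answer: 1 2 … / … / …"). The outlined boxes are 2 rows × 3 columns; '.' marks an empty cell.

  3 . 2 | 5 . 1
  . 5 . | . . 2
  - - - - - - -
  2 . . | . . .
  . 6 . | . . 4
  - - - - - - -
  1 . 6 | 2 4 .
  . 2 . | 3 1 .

Step 1. [r3c6∈{3,5,6}] in col 6, 3 fits only at r3c6. So r3c6=3.
Step 2. [r3c2∈{1,4}] r3c2 is the only open cell in col 2 admitting 1. So r3c2=1.
Step 3. [r4c1∈{5}] r4c1 is down to just 5. So r4c1=5.
Step 4. [r2c4∈{4,6}] across col 4, 4 lands solely at r2c4, so r2c4=4.
Step 5. [r1c5∈{6}] only 6 remains possible at r1c5 ⇒ r1c5=6.
Step 6. [r6c3∈{4,5}] 5 has one home in col 3: r6c3. So r6c3=5.
Step 7. [r3c5∈{5}] r3c5's peers cover all but 5 ⇒ r3c5=5.
Step 8. [r6c1∈{4}] r6c1's peers cover all but 4, so r6c1=4.
Step 9. [r4c4∈{1}] r4c4 has the single candidate 1 ⇒ r4c4=1.
Step 10. [r6c6∈{6}] nothing but 6 survives at r6c6, so r6c6=6.
Step 11. [r3c3∈{4}] r3c3 has the single candidate 4 ⇒ r3c3=4.
Step 12. [r5c2∈{3}] r5c2 has the single candidate 3 ⇒ r5c2=3.
Step 13. [r3c4∈{6}] r3c4 is down to just 6 ⇒ r3c4=6.
Step 14. [r4c5∈{2}] r4c5's peers cover all but 2 ⇒ r4c5=2.
Step 15. [r2c5∈{3}] r2c5's peers cover all but 3 ⇒ r2c5=3.
Step 16. [r2c1∈{6}] r2c1's peers cover all but 6 ⇒ r2c1=6.
Step 17. [r1c2∈{4}] r1c2 has the single candidate 4 ⇒ r1c2=4.
Step 18. [r4c3∈{3}] nothing but 3 survives at r4c3 ⇒ r4c3=3.
Step 19. [r5c6∈{5}] r5c6 is down to just 5. So r5c6=5.
Step 20. [r2c3∈{1}] only 1 remains possible at r2c3. So r2c3=1.

Answer: 3 4 2 5 6 1 / 6 5 1 4 3 2 / 2 1 4 6 5 3 / 5 6 3 1 2 4 / 1 3 6 2 4 5 / 4 2 5 3 1 6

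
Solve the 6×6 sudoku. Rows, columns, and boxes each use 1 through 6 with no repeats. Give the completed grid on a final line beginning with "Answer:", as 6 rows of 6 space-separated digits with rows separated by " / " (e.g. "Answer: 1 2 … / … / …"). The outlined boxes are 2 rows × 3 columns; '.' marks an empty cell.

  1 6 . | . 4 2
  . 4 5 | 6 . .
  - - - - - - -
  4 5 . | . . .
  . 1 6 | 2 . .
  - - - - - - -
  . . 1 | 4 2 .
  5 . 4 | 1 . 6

Step 1. [r3c4∈{3}] nothing but 3 survives at r3c4 ⇒ r3c4=3.
Step 2. [r5c2∈{3}] nothing but 3 survives at r5c2. So r5c2=3.
Step 3. [r2c6∈{1,3}] 3 has one home in col 6: r2c6 ⇒ r2c6=3.
Step 4. [r4c6∈{4,5}] 4 has one home in row 4: r4c6, so r4c6=4.
Step 5. [r2c5∈{1}] r2c5 is down to just 1 ⇒ r2c5=1.
Step 6. [r3c6∈{1}] r3c6's peers cover all but 1 ⇒ r3c6=1.
Step 7. [r3c5∈{6}] nothing but 6 survives at r3c5. So r3c5=6.
Step 8. [r5c1∈{6}] r5c1's peers cover all but 6, so r5c1=6.
Step 9. [r2c1∈{2}] nothing but 2 survives at r2c1 ⇒ r2c1=2.
Step 10. [r4c1∈{3}] r4c1 has the single candidate 3 ⇒ r4c1=3.
Step 11. [r1c4∈{5}] only 5 remains possible at r1c4 ⇒ r1c4=5.
Step 12. [r6c2∈{2}] r6c2's peers cover all but 2, so r6c2=2.
Step 13. [r6c5∈{3}] r6c5's peers cover all but 3 ⇒ r6c5=3.
Step 14. [r3c3∈{2}] r3c3's peers cover all but 2, so r3c3=2.
Step 15. [r5c6∈{5}] r5c6's peers cover all but 5. So r5c6=5.
Step 16. [r1c3∈{3}] only 3 remains possible at r1c3 ⇒ r1c3=3.
Step 17. [r4c5∈{5}] nothing but 5 survives at r4c5, so r4c5=5.

Answer: 1 6 3 5 4 2 / 2 4 5 6 1 3 / 4 5 2 3 6 1 / 3 1 6 2 5 4 / 6 3 1 4 2 5 / 5 2 4 1 3 6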